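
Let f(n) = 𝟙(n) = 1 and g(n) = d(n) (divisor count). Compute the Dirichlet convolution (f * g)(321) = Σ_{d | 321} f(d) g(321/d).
(𝟙 * d)(321) = 9

Divisors of 321: [1, 3, 107, 321]. For each d | 321:
  d = 1: 𝟙(1) · d(321/1) = 1 · 4 = 4
  d = 3: 𝟙(3) · d(321/3) = 1 · 2 = 2
  d = 107: 𝟙(107) · d(321/107) = 1 · 2 = 2
  d = 321: 𝟙(321) · d(321/321) = 1 · 1 = 1
Summing: (𝟙 * d)(321) = 4 + 2 + 2 + 1 = 9.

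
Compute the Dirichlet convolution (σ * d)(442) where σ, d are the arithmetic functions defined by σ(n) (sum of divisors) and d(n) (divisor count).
(σ * d)(442) = 1600

Divisors of 442: [1, 2, 13, 17, 26, 34, 221, 442]. For each d | 442:
  d = 1: σ(1) · d(442/1) = 1 · 8 = 8
  d = 2: σ(2) · d(442/2) = 3 · 4 = 12
  d = 13: σ(13) · d(442/13) = 14 · 4 = 56
  d = 17: σ(17) · d(442/17) = 18 · 4 = 72
  d = 26: σ(26) · d(442/26) = 42 · 2 = 84
  d = 34: σ(34) · d(442/34) = 54 · 2 = 108
  d = 221: σ(221) · d(442/221) = 252 · 2 = 504
  d = 442: σ(442) · d(442/442) = 756 · 1 = 756
Summing: (σ * d)(442) = 8 + 12 + 56 + 72 + 84 + 108 + 504 + 756 = 1600.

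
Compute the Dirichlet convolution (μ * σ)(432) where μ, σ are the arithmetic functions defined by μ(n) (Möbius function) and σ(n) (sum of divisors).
(μ * σ)(432) = 432

Divisors of 432: [1, 2, 3, 4, 6, 8, 9, 12, 16, 18, 24, 27, 36, 48, 54, 72, 108, 144, 216, 432]. For each d | 432:
  d = 1: μ(1) · σ(432/1) = 1 · 1240 = 1240
  d = 2: μ(2) · σ(432/2) = -1 · 600 = -600
  d = 3: μ(3) · σ(432/3) = -1 · 403 = -403
  d = 4: μ(4) · σ(432/4) = 0 · 280 = 0
  d = 6: μ(6) · σ(432/6) = 1 · 195 = 195
  d = 8: μ(8) · σ(432/8) = 0 · 120 = 0
  d = 9: μ(9) · σ(432/9) = 0 · 124 = 0
  d = 12: μ(12) · σ(432/12) = 0 · 91 = 0
  d = 16: μ(16) · σ(432/16) = 0 · 40 = 0
  d = 18: μ(18) · σ(432/18) = 0 · 60 = 0
  d = 24: μ(24) · σ(432/24) = 0 · 39 = 0
  d = 27: μ(27) · σ(432/27) = 0 · 31 = 0
  d = 36: μ(36) · σ(432/36) = 0 · 28 = 0
  d = 48: μ(48) · σ(432/48) = 0 · 13 = 0
  d = 54: μ(54) · σ(432/54) = 0 · 15 = 0
  d = 72: μ(72) · σ(432/72) = 0 · 12 = 0
  d = 108: μ(108) · σ(432/108) = 0 · 7 = 0
  d = 144: μ(144) · σ(432/144) = 0 · 4 = 0
  d = 216: μ(216) · σ(432/216) = 0 · 3 = 0
  d = 432: μ(432) · σ(432/432) = 0 · 1 = 0
Summing: (μ * σ)(432) = 1240 + -600 + -403 + 0 + 195 + 0 + 0 + 0 + 0 + 0 + 0 + 0 + 0 + 0 + 0 + 0 + 0 + 0 + 0 + 0 = 432.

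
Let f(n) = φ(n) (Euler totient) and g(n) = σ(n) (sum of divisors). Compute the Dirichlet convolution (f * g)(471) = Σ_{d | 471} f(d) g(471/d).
(φ * σ)(471) = 1884

Divisors of 471: [1, 3, 157, 471]. For each d | 471:
  d = 1: φ(1) · σ(471/1) = 1 · 632 = 632
  d = 3: φ(3) · σ(471/3) = 2 · 158 = 316
  d = 157: φ(157) · σ(471/157) = 156 · 4 = 624
  d = 471: φ(471) · σ(471/471) = 312 · 1 = 312
Summing: (φ * σ)(471) = 632 + 316 + 624 + 312 = 1884.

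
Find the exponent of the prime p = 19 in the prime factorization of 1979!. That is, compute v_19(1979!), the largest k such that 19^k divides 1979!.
v_19(1979!) = 109

Legendre's formula: v_p(n!) = Σ_{k ≥ 1} ⌊n / p^k⌋. For p = 19, n = 1979, the terms are:
  ⌊1979/19^1⌋ = ⌊1979/19⌋ = 104
  ⌊1979/19^2⌋ = ⌊1979/361⌋ = 5
(the next term ⌊1979/19^3⌋ = 0, terminating the sum). Summing: v_19(1979!) = 104 + 5 = 109.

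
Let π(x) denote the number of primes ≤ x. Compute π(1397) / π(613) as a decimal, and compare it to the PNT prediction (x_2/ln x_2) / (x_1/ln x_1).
π(1397)/π(613) = 221/112 ≈ 1.9732;  PNT prediction ≈ 2.0197.

π(613) = 112 and π(1397) = 221, so π(1397)/π(613) ≈ 1.9732. The PNT-predicted ratio is (1397/ln(1397)) / (613/ln(613)) ≈ 2.0197. The two agree to within a few percent, as expected.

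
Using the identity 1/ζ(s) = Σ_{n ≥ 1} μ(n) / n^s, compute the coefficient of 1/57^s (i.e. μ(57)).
μ(57) = 1

Factor n = 57 = 3 · 19. μ(n) = 0 if any exponent ≥ 2 (not squarefree); otherwise μ(n) = (−1)^{ω(n)} where ω(n) is the number of distinct prime factors. Applying: μ(57) = 1.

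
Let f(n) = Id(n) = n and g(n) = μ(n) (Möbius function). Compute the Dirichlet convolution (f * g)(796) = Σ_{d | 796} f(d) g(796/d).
(Id * μ)(796) = 396

Divisors of 796: [1, 2, 4, 199, 398, 796]. For each d | 796:
  d = 1: Id(1) · μ(796/1) = 1 · 0 = 0
  d = 2: Id(2) · μ(796/2) = 2 · 1 = 2
  d = 4: Id(4) · μ(796/4) = 4 · -1 = -4
  d = 199: Id(199) · μ(796/199) = 199 · 0 = 0
  d = 398: Id(398) · μ(796/398) = 398 · -1 = -398
  d = 796: Id(796) · μ(796/796) = 796 · 1 = 796
Summing: (Id * μ)(796) = 0 + 2 + -4 + 0 + -398 + 796 = 396.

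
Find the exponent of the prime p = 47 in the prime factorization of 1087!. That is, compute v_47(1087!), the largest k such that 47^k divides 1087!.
v_47(1087!) = 23

Legendre's formula: v_p(n!) = Σ_{k ≥ 1} ⌊n / p^k⌋. For p = 47, n = 1087, the terms are:
  ⌊1087/47^1⌋ = ⌊1087/47⌋ = 23
(the next term ⌊1087/47^2⌋ = 0, terminating the sum). Summing: v_47(1087!) = 23 = 23.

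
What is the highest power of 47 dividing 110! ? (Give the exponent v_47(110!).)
v_47(110!) = 2

Legendre's formula: v_p(n!) = Σ_{k ≥ 1} ⌊n / p^k⌋. For p = 47, n = 110, the terms are:
  ⌊110/47^1⌋ = ⌊110/47⌋ = 2
(the next term ⌊110/47^2⌋ = 0, terminating the sum). Summing: v_47(110!) = 2 = 2.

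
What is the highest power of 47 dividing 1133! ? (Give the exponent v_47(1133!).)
v_47(1133!) = 24

Legendre's formula: v_p(n!) = Σ_{k ≥ 1} ⌊n / p^k⌋. For p = 47, n = 1133, the terms are:
  ⌊1133/47^1⌋ = ⌊1133/47⌋ = 24
(the next term ⌊1133/47^2⌋ = 0, terminating the sum). Summing: v_47(1133!) = 24 = 24.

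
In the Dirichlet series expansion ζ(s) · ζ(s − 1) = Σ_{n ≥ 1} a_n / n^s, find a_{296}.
σ(296) = 570

In the product (Σ m^0/m^s)(Σ k / k^s) = Σ (Σ_{d | n} d) / n^s, the coefficient of 1/n^s is σ(n) = Σ_{d | n} d. For n = 296, divisors are [1, 2, 4, 8, 37, 74, 148, 296]; summing: σ(296) = 570.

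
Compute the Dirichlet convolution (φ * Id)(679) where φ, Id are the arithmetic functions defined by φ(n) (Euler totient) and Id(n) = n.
(φ * Id)(679) = 2509

Divisors of 679: [1, 7, 97, 679]. For each d | 679:
  d = 1: φ(1) · Id(679/1) = 1 · 679 = 679
  d = 7: φ(7) · Id(679/7) = 6 · 97 = 582
  d = 97: φ(97) · Id(679/97) = 96 · 7 = 672
  d = 679: φ(679) · Id(679/679) = 576 · 1 = 576
Summing: (φ * Id)(679) = 679 + 582 + 672 + 576 = 2509.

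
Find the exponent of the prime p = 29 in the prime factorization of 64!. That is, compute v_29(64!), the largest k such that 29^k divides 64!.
v_29(64!) = 2

Legendre's formula: v_p(n!) = Σ_{k ≥ 1} ⌊n / p^k⌋. For p = 29, n = 64, the terms are:
  ⌊64/29^1⌋ = ⌊64/29⌋ = 2
(the next term ⌊64/29^2⌋ = 0, terminating the sum). Summing: v_29(64!) = 2 = 2.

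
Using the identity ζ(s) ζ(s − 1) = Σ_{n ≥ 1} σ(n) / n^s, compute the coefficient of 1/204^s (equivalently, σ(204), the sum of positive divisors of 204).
σ(204) = 504

In the product (Σ m^0/m^s)(Σ k / k^s) = Σ (Σ_{d | n} d) / n^s, the coefficient of 1/n^s is σ(n) = Σ_{d | n} d. For n = 204, divisors are [1, 2, 3, 4, 6, 12, 17, 34, 51, 68, 102, 204]; summing: σ(204) = 504.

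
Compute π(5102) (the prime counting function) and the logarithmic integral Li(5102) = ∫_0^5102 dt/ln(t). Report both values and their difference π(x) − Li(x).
π(5102) = 682;  Li(5102) ≈ 696.24;  π(x) − Li(x) ≈ -14.24.

Direct count of primes ≤ 5102 gives π(5102) = 682. Numerical evaluation of the logarithmic integral gives Li(5102) ≈ 696.24. The difference π(x) − Li(x) ≈ -14.24 is typically negative for small/moderate x (Li(x) overestimates), though Littlewood's theorem shows this sign changes infinitely often.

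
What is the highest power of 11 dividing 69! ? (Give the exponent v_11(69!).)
v_11(69!) = 6

Legendre's formula: v_p(n!) = Σ_{k ≥ 1} ⌊n / p^k⌋. For p = 11, n = 69, the terms are:
  ⌊69/11^1⌋ = ⌊69/11⌋ = 6
(the next term ⌊69/11^2⌋ = 0, terminating the sum). Summing: v_11(69!) = 6 = 6.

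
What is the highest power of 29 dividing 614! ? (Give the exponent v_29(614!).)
v_29(614!) = 21

Legendre's formula: v_p(n!) = Σ_{k ≥ 1} ⌊n / p^k⌋. For p = 29, n = 614, the terms are:
  ⌊614/29^1⌋ = ⌊614/29⌋ = 21
(the next term ⌊614/29^2⌋ = 0, terminating the sum). Summing: v_29(614!) = 21 = 21.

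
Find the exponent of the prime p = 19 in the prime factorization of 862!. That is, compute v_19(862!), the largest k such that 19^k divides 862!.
v_19(862!) = 47

Legendre's formula: v_p(n!) = Σ_{k ≥ 1} ⌊n / p^k⌋. For p = 19, n = 862, the terms are:
  ⌊862/19^1⌋ = ⌊862/19⌋ = 45
  ⌊862/19^2⌋ = ⌊862/361⌋ = 2
(the next term ⌊862/19^3⌋ = 0, terminating the sum). Summing: v_19(862!) = 45 + 2 = 47.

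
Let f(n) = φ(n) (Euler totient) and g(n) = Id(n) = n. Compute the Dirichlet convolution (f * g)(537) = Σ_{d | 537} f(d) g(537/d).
(φ * Id)(537) = 1785

Divisors of 537: [1, 3, 179, 537]. For each d | 537:
  d = 1: φ(1) · Id(537/1) = 1 · 537 = 537
  d = 3: φ(3) · Id(537/3) = 2 · 179 = 358
  d = 179: φ(179) · Id(537/179) = 178 · 3 = 534
  d = 537: φ(537) · Id(537/537) = 356 · 1 = 356
Summing: (φ * Id)(537) = 537 + 358 + 534 + 356 = 1785.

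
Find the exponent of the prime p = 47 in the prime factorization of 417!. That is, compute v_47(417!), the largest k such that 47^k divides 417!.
v_47(417!) = 8

Legendre's formula: v_p(n!) = Σ_{k ≥ 1} ⌊n / p^k⌋. For p = 47, n = 417, the terms are:
  ⌊417/47^1⌋ = ⌊417/47⌋ = 8
(the next term ⌊417/47^2⌋ = 0, terminating the sum). Summing: v_47(417!) = 8 = 8.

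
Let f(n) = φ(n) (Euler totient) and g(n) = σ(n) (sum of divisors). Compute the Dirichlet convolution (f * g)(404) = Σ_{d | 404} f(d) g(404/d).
(φ * σ)(404) = 2424

Divisors of 404: [1, 2, 4, 101, 202, 404]. For each d | 404:
  d = 1: φ(1) · σ(404/1) = 1 · 714 = 714
  d = 2: φ(2) · σ(404/2) = 1 · 306 = 306
  d = 4: φ(4) · σ(404/4) = 2 · 102 = 204
  d = 101: φ(101) · σ(404/101) = 100 · 7 = 700
  d = 202: φ(202) · σ(404/202) = 100 · 3 = 300
  d = 404: φ(404) · σ(404/404) = 200 · 1 = 200
Summing: (φ * σ)(404) = 714 + 306 + 204 + 700 + 300 + 200 = 2424.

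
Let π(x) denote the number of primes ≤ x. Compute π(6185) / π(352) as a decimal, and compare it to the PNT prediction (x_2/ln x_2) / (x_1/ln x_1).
π(6185)/π(352) = 804/70 ≈ 11.4857;  PNT prediction ≈ 11.8020.

π(352) = 70 and π(6185) = 804, so π(6185)/π(352) ≈ 11.4857. The PNT-predicted ratio is (6185/ln(6185)) / (352/ln(352)) ≈ 11.8020. The two agree to within a few percent, as expected.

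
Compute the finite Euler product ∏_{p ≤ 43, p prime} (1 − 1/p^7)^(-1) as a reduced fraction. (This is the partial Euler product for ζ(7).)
∏ = 45646702807467713699372033067809267220048714619200580949120845685181752370766160993819090186875/45268741527906747399557358241617585589782139439825822687873840391576296184501153303048882388992

The primes p ≤ 43 are [2, 3, 5, 7, 11, 13, 17, 19, 23, 29, 31, 37, 41, 43]. For each prime, (1 − 1/p^7)^(-1) = p^7 / (p^7 − 1). The product is (1 − 1/2^7)^(-1), (1 − 1/3^7)^(-1), (1 − 1/5^7)^(-1), (1 − 1/7^7)^(-1), (1 − 1/11^7)^(-1), (1 − 1/13^7)^(-1), (1 − 1/17^7)^(-1), (1 − 1/19^7)^(-1), (1 − 1/23^7)^(-1), (1 − 1/29^7)^(-1), (1 − 1/31^7)^(-1), (1 − 1/37^7)^(-1), (1 − 1/41^7)^(-1), (1 − 1/43^7)^(-1) = ∏ p^7 / (p^7 − 1) = 45646702807467713699372033067809267220048714619200580949120845685181752370766160993819090186875/45268741527906747399557358241617585589782139439825822687873840391576296184501153303048882388992.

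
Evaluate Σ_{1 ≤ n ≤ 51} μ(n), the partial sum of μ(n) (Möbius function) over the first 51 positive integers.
Σ_{n ≤ 51} μ(n) = -2

Compute μ(n) for each 1 ≤ n ≤ 51: μ(1) = 1, μ(2) = -1, μ(3) = -1, μ(4) = 0, μ(5) = -1, μ(6) = 1, μ(7) = -1, μ(8) = 0, μ(9) = 0, μ(10) = 1, μ(11) = -1, μ(12) = 0, μ(13) = -1, μ(14) = 1, μ(15) = 1, μ(16) = 0, μ(17) = -1, μ(18) = 0, μ(19) = -1, μ(20) = 0, μ(21) = 1, μ(22) = 1, μ(23) = -1, μ(24) = 0, μ(25) = 0, μ(26) = 1, μ(27) = 0, μ(28) = 0, μ(29) = -1, μ(30) = -1, μ(31) = -1, μ(32) = 0, μ(33) = 1, μ(34) = 1, μ(35) = 1, μ(36) = 0, μ(37) = -1, μ(38) = 1, μ(39) = 1, μ(40) = 0, μ(41) = -1, μ(42) = -1, μ(43) = -1, μ(44) = 0, μ(45) = 0, μ(46) = 1, μ(47) = -1, μ(48) = 0, μ(49) = 0, μ(50) = 0, μ(51) = 1. Summing all 51 values: -2. (Mertens function M(x) = Σ_{n ≤ x} μ(n); on average M(x) should be small (PNT ⟺ M(x) = o(x)).)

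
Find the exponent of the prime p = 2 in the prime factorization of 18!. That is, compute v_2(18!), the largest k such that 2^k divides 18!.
v_2(18!) = 16

Legendre's formula: v_p(n!) = Σ_{k ≥ 1} ⌊n / p^k⌋. For p = 2, n = 18, the terms are:
  ⌊18/2^1⌋ = ⌊18/2⌋ = 9
  ⌊18/2^2⌋ = ⌊18/4⌋ = 4
  ⌊18/2^3⌋ = ⌊18/8⌋ = 2
  ⌊18/2^4⌋ = ⌊18/16⌋ = 1
(the next term ⌊18/2^5⌋ = 0, terminating the sum). Summing: v_2(18!) = 9 + 4 + 2 + 1 = 16.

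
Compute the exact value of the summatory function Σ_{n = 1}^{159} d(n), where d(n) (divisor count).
Σ_{n ≤ 159} d(n) = 830

Compute d(n) for each 1 ≤ n ≤ 159: d(1) = 1, d(2) = 2, d(3) = 2, d(4) = 3, d(5) = 2, d(6) = 4, d(7) = 2, d(8) = 4, d(9) = 3, d(10) = 4, d(11) = 2, d(12) = 6, d(13) = 2, d(14) = 4, d(15) = 4, d(16) = 5, d(17) = 2, d(18) = 6, d(19) = 2, d(20) = 6, d(21) = 4, d(22) = 4, d(23) = 2, d(24) = 8, d(25) = 3, d(26) = 4, d(27) = 4, d(28) = 6, d(29) = 2, d(30) = 8, d(31) = 2, d(32) = 6, d(33) = 4, d(34) = 4, d(35) = 4, d(36) = 9, d(37) = 2, d(38) = 4, d(39) = 4, d(40) = 8, d(41) = 2, d(42) = 8, d(43) = 2, d(44) = 6, d(45) = 6, d(46) = 4, d(47) = 2, d(48) = 10, d(49) = 3, d(50) = 6, d(51) = 4, d(52) = 6, d(53) = 2, d(54) = 8, d(55) = 4, d(56) = 8, d(57) = 4, d(58) = 4, d(59) = 2, d(60) = 12, d(61) = 2, d(62) = 4, d(63) = 6, d(64) = 7, d(65) = 4, d(66) = 8, d(67) = 2, d(68) = 6, d(69) = 4, d(70) = 8, d(71) = 2, d(72) = 12, d(73) = 2, d(74) = 4, d(75) = 6, d(76) = 6, d(77) = 4, d(78) = 8, d(79) = 2, d(80) = 10, d(81) = 5, d(82) = 4, d(83) = 2, d(84) = 12, d(85) = 4, d(86) = 4, d(87) = 4, d(88) = 8, d(89) = 2, d(90) = 12, d(91) = 4, d(92) = 6, d(93) = 4, d(94) = 4, d(95) = 4, d(96) = 12, d(97) = 2, d(98) = 6, d(99) = 6, d(100) = 9, d(101) = 2, d(102) = 8, d(103) = 2, d(104) = 8, d(105) = 8, d(106) = 4, d(107) = 2, d(108) = 12, d(109) = 2, d(110) = 8, d(111) = 4, d(112) = 10, d(113) = 2, d(114) = 8, d(115) = 4, d(116) = 6, d(117) = 6, d(118) = 4, d(119) = 4, d(120) = 16, d(121) = 3, d(122) = 4, d(123) = 4, d(124) = 6, d(125) = 4, d(126) = 12, d(127) = 2, d(128) = 8, d(129) = 4, d(130) = 8, d(131) = 2, d(132) = 12, d(133) = 4, d(134) = 4, d(135) = 8, d(136) = 8, d(137) = 2, d(138) = 8, d(139) = 2, d(140) = 12, d(141) = 4, d(142) = 4, d(143) = 4, d(144) = 15, d(145) = 4, d(146) = 4, d(147) = 6, d(148) = 6, d(149) = 2, d(150) = 12, d(151) = 2, d(152) = 8, d(153) = 6, d(154) = 8, d(155) = 4, d(156) = 12, d(157) = 2, d(158) = 4, d(159) = 4. Summing all 159 values: 830. (Dirichlet's divisor formula: Σ_{n ≤ x} d(n) = x ln(x) + (2γ − 1) x + O(√x). For x = 159, the asymptotic estimate is ≈ 830.51.)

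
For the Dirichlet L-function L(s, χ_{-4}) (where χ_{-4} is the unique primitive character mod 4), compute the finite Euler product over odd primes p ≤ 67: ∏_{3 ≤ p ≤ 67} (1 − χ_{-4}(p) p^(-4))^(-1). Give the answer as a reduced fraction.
∏ = 1651066280281380138536686837541579766361280941939967829361597654494040671703/1669523570694536178861740034086625672835197425049896317943747132528787456000

The odd primes p ≤ 67 are [3, 5, 7, 11, 13, 17, 19, 23, 29, 31, 37, 41, 43, 47, 53, 59, 61, 67]. For each, χ(p) = 1 if p ≡ 1 mod 4, χ(p) = −1 if p ≡ 3 mod 4. Taking (1 − χ(p)/p^4)^(-1) = p^4/(p^4 − χ(p)): (1 − (-1)/3^4)^(-1) · (1 − (1)/5^4)^(-1) · (1 − (-1)/7^4)^(-1) · (1 − (-1)/11^4)^(-1) · (1 − (1)/13^4)^(-1) · (1 − (1)/17^4)^(-1) · (1 − (-1)/19^4)^(-1) · (1 − (-1)/23^4)^(-1) · (1 − (1)/29^4)^(-1) · (1 − (-1)/31^4)^(-1) · (1 − (1)/37^4)^(-1) · (1 − (1)/41^4)^(-1) · (1 − (-1)/43^4)^(-1) · (1 − (-1)/47^4)^(-1) · (1 − (1)/53^4)^(-1) · (1 − (-1)/59^4)^(-1) · (1 − (1)/61^4)^(-1) · (1 − (-1)/67^4)^(-1) = 1651066280281380138536686837541579766361280941939967829361597654494040671703/1669523570694536178861740034086625672835197425049896317943747132528787456000.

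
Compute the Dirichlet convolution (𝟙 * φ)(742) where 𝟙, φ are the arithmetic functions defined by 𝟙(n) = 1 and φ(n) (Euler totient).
(𝟙 * φ)(742) = 742

Divisors of 742: [1, 2, 7, 14, 53, 106, 371, 742]. For each d | 742:
  d = 1: 𝟙(1) · φ(742/1) = 1 · 312 = 312
  d = 2: 𝟙(2) · φ(742/2) = 1 · 312 = 312
  d = 7: 𝟙(7) · φ(742/7) = 1 · 52 = 52
  d = 14: 𝟙(14) · φ(742/14) = 1 · 52 = 52
  d = 53: 𝟙(53) · φ(742/53) = 1 · 6 = 6
  d = 106: 𝟙(106) · φ(742/106) = 1 · 6 = 6
  d = 371: 𝟙(371) · φ(742/371) = 1 · 1 = 1
  d = 742: 𝟙(742) · φ(742/742) = 1 · 1 = 1
Summing: (𝟙 * φ)(742) = 312 + 312 + 52 + 52 + 6 + 6 + 1 + 1 = 742.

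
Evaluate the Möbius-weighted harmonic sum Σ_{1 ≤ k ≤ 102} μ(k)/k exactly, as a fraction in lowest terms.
Σ μ(k)/k = 2660830183286759736179348593747906673/232862364358497360900063316880507363070

Values of μ(k) for 1 ≤ k ≤ 102: μ(1) = 1, μ(2) = -1, μ(3) = -1, μ(5) = -1, μ(6) = 1, μ(7) = -1, μ(10) = 1, μ(11) = -1, μ(13) = -1, μ(14) = 1, μ(15) = 1, μ(17) = -1, μ(19) = -1, μ(21) = 1, μ(22) = 1, μ(23) = -1, μ(26) = 1, μ(29) = -1, μ(30) = -1, μ(31) = -1, μ(33) = 1, μ(34) = 1, μ(35) = 1, μ(37) = -1, μ(38) = 1, μ(39) = 1, μ(41) = -1, μ(42) = -1, μ(43) = -1, μ(46) = 1, μ(47) = -1, μ(51) = 1, μ(53) = -1, μ(55) = 1, μ(57) = 1, μ(58) = 1, μ(59) = -1, μ(61) = -1, μ(62) = 1, μ(65) = 1, μ(66) = -1, μ(67) = -1, μ(69) = 1, μ(70) = -1, μ(71) = -1, μ(73) = -1, μ(74) = 1, μ(77) = 1, μ(78) = -1, μ(79) = -1, μ(82) = 1, μ(83) = -1, μ(85) = 1, μ(86) = 1, μ(87) = 1, μ(89) = -1, μ(91) = 1, μ(93) = 1, μ(94) = 1, μ(95) = 1, μ(97) = -1, μ(101) = -1, μ(102) = -1, with μ = 0 on non-squarefree integers. Summing μ(k)/k for k where μ(k) ≠ 0 gives 2660830183286759736179348593747906673/232862364358497360900063316880507363070 ≈ 0.0114. (PNT ⟺ this sum → 0 as n → ∞.)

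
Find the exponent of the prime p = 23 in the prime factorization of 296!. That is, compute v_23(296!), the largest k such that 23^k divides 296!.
v_23(296!) = 12

Legendre's formula: v_p(n!) = Σ_{k ≥ 1} ⌊n / p^k⌋. For p = 23, n = 296, the terms are:
  ⌊296/23^1⌋ = ⌊296/23⌋ = 12
(the next term ⌊296/23^2⌋ = 0, terminating the sum). Summing: v_23(296!) = 12 = 12.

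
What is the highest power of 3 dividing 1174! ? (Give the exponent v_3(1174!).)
v_3(1174!) = 583

Legendre's formula: v_p(n!) = Σ_{k ≥ 1} ⌊n / p^k⌋. For p = 3, n = 1174, the terms are:
  ⌊1174/3^1⌋ = ⌊1174/3⌋ = 391
  ⌊1174/3^2⌋ = ⌊1174/9⌋ = 130
  ⌊1174/3^3⌋ = ⌊1174/27⌋ = 43
  ⌊1174/3^4⌋ = ⌊1174/81⌋ = 14
  ⌊1174/3^5⌋ = ⌊1174/243⌋ = 4
  ⌊1174/3^6⌋ = ⌊1174/729⌋ = 1
(the next term ⌊1174/3^7⌋ = 0, terminating the sum). Summing: v_3(1174!) = 391 + 130 + 43 + 14 + 4 + 1 = 583.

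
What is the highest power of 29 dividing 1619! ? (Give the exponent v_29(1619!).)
v_29(1619!) = 56

Legendre's formula: v_p(n!) = Σ_{k ≥ 1} ⌊n / p^k⌋. For p = 29, n = 1619, the terms are:
  ⌊1619/29^1⌋ = ⌊1619/29⌋ = 55
  ⌊1619/29^2⌋ = ⌊1619/841⌋ = 1
(the next term ⌊1619/29^3⌋ = 0, terminating the sum). Summing: v_29(1619!) = 55 + 1 = 56.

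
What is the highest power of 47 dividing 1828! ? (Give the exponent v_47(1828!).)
v_47(1828!) = 38

Legendre's formula: v_p(n!) = Σ_{k ≥ 1} ⌊n / p^k⌋. For p = 47, n = 1828, the terms are:
  ⌊1828/47^1⌋ = ⌊1828/47⌋ = 38
(the next term ⌊1828/47^2⌋ = 0, terminating the sum). Summing: v_47(1828!) = 38 = 38.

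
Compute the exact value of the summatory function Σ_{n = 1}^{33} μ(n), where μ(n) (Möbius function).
Σ_{n ≤ 33} μ(n) = -3

Compute μ(n) for each 1 ≤ n ≤ 33: μ(1) = 1, μ(2) = -1, μ(3) = -1, μ(4) = 0, μ(5) = -1, μ(6) = 1, μ(7) = -1, μ(8) = 0, μ(9) = 0, μ(10) = 1, μ(11) = -1, μ(12) = 0, μ(13) = -1, μ(14) = 1, μ(15) = 1, μ(16) = 0, μ(17) = -1, μ(18) = 0, μ(19) = -1, μ(20) = 0, μ(21) = 1, μ(22) = 1, μ(23) = -1, μ(24) = 0, μ(25) = 0, μ(26) = 1, μ(27) = 0, μ(28) = 0, μ(29) = -1, μ(30) = -1, μ(31) = -1, μ(32) = 0, μ(33) = 1. Summing all 33 values: -3. (Mertens function M(x) = Σ_{n ≤ x} μ(n); on average M(x) should be small (PNT ⟺ M(x) = o(x)).)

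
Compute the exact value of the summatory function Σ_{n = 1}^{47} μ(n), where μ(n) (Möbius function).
Σ_{n ≤ 47} μ(n) = -3

Compute μ(n) for each 1 ≤ n ≤ 47: μ(1) = 1, μ(2) = -1, μ(3) = -1, μ(4) = 0, μ(5) = -1, μ(6) = 1, μ(7) = -1, μ(8) = 0, μ(9) = 0, μ(10) = 1, μ(11) = -1, μ(12) = 0, μ(13) = -1, μ(14) = 1, μ(15) = 1, μ(16) = 0, μ(17) = -1, μ(18) = 0, μ(19) = -1, μ(20) = 0, μ(21) = 1, μ(22) = 1, μ(23) = -1, μ(24) = 0, μ(25) = 0, μ(26) = 1, μ(27) = 0, μ(28) = 0, μ(29) = -1, μ(30) = -1, μ(31) = -1, μ(32) = 0, μ(33) = 1, μ(34) = 1, μ(35) = 1, μ(36) = 0, μ(37) = -1, μ(38) = 1, μ(39) = 1, μ(40) = 0, μ(41) = -1, μ(42) = -1, μ(43) = -1, μ(44) = 0, μ(45) = 0, μ(46) = 1, μ(47) = -1. Summing all 47 values: -3. (Mertens function M(x) = Σ_{n ≤ x} μ(n); on average M(x) should be small (PNT ⟺ M(x) = o(x)).)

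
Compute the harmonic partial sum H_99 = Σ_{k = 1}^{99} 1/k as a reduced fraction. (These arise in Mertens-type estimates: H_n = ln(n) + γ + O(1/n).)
H_99 = 360968703235711654233892612988250163157207/69720375229712477164533808935312303556800

Direct summation: H_99 = 1 + 1/2 + ... + 1/99. The least common denominator is lcm(1, ..., 99) = 69720375229712477164533808935312303556800; over this denominator the numerator is 69720375229712477164533808935312303556800 + 34860187614856238582266904467656151778400 + 23240125076570825721511269645104101185600 + 17430093807428119291133452233828075889200 + 13944075045942495432906761787062460711360 + 11620062538285412860755634822552050592800 + 9960053604244639594933401276473186222400 + 8715046903714059645566726116914037944600 + 7746708358856941907170423215034700395200 + 6972037522971247716453380893531230355680 + 6338215929973861560412164448664754868800 + 5810031269142706430377817411276025296400 + 5363105786900959781887216071947100273600 + 4980026802122319797466700638236593111200 + 4648025015314165144302253929020820237120 + 4357523451857029822783363058457018972300 + 4101198542924263362619635819724253150400 + 3873354179428470953585211607517350197600 + 3669493433142761956028095207121700187200 + 3486018761485623858226690446765615177840 + 3320017868081546531644467092157728740800 + 3169107964986930780206082224332377434400 + 3031320662161412050631904736317926241600 + 2905015634571353215188908705638012648200 + 2788815009188499086581352357412492142272 + 2681552893450479890943608035973550136800 + 2582236119618980635723474405011566798400 + 2490013401061159898733350319118296555600 + 2404150869990085419466683066734907019200 + 2324012507657082572151126964510410118560 + 2249044362248789585952703514042332372800 + 2178761725928514911391681529228509486150 + 2112738643324620520137388149554918289600 + 2050599271462131681309817909862126575200 + 1992010720848927918986680255294637244480 + 1936677089714235476792605803758675098800 + 1884334465667904788230643484738170366400 + 1834746716571380978014047603560850093600 + 1787701928966986593962405357315700091200 + 1743009380742811929113345223382807588920 + 1700496956822255540598385583788104964800 + 1660008934040773265822233546078864370400 + 1621404075109592492198460672914239617600 + 1584553982493465390103041112166188717200 + 1549341671771388381434084643006940079040 + 1515660331080706025315952368158963120800 + 1483412238930052705628378913517283054400 + 1452507817285676607594454352819006324100 + 1422864800606377084990485896639026603200 + 1394407504594249543290676178706246071136 + 1367066180974754454206545273241417716800 + 1340776446725239945471804017986775068400 + 1315478777919103342727052998779477425600 + 1291118059809490317861737202505783399200 + 1267643185994772312082432889732950973760 + 1245006700530579949366675159559148277800 + 1223164477714253985342698402373900062400 + 1202075434995042709733341533367453509600 + 1181701275079872494314132354835801755200 + 1162006253828541286075563482255205059280 + 1142956970978893068271046048119873828800 + 1124522181124394792976351757021166186400 + 1106672622693848843881489030719242913600 + 1089380862964257455695840764614254743075 + 1072621157380191956377443214389420054720 + 1056369321662310260068694074777459144800 + 1040602615368842942754235954258392590400 + 1025299635731065840654908954931063287600 + 1010440220720470683543968245439308747200 + 996005360424463959493340127647318622240 + 981977115911443340345546604722708500800 + 968338544857117738396302901879337549400 + 955073633283732563897723410072771281600 + 942167232833952394115321742369085183200 + 929605003062833028860450785804164047424 + 917373358285690489007023801780425046800 + 905459418567694508630309206952107838400 + 893850964483493296981202678657850045600 + 882536395312816166639668467535598779200 + 871504690371405964556672611691403794460 + 860745373206326878574491468337188932800 + 850248478411127770299192791894052482400 + 840004520839909363428118179943521729600 + 830004467020386632911116773039432185200 + 820239708584852672523927163944850630080 + 810702037554796246099230336457119808800 + 801383623330028473155561022244969006400 + 792276991246732695051520556083094358600 + 783375002581039069264424819497891051200 + 774670835885694190717042321503470039520 + 766157969557279968841030867421014324800 + 757830165540353012657976184079481560400 + 749681454082929861984234504680777457600 + 741706119465026352814189456758641527200 + 733898686628552391205619041424340037440 + 726253908642838303797227176409503162050 + 718766754945489455304472257065075294400 + 711432400303188542495242948319513301600 + 704246214441540173379129383184972763200 = 360968703235711654233892612988250163157207, so H_99 = 360968703235711654233892612988250163157207/69720375229712477164533808935312303556800 (already in lowest terms) ≈ 5.17738. (The PNT-adjacent estimate ln(99) + γ ≈ 5.17234 matches within O(1/n).)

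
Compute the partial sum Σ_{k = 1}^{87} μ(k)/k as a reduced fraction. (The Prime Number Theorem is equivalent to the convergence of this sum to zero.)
Σ μ(k)/k = 2609341595728673683821147444809/267064515689275851355624017992790

Values of μ(k) for 1 ≤ k ≤ 87: μ(1) = 1, μ(2) = -1, μ(3) = -1, μ(5) = -1, μ(6) = 1, μ(7) = -1, μ(10) = 1, μ(11) = -1, μ(13) = -1, μ(14) = 1, μ(15) = 1, μ(17) = -1, μ(19) = -1, μ(21) = 1, μ(22) = 1, μ(23) = -1, μ(26) = 1, μ(29) = -1, μ(30) = -1, μ(31) = -1, μ(33) = 1, μ(34) = 1, μ(35) = 1, μ(37) = -1, μ(38) = 1, μ(39) = 1, μ(41) = -1, μ(42) = -1, μ(43) = -1, μ(46) = 1, μ(47) = -1, μ(51) = 1, μ(53) = -1, μ(55) = 1, μ(57) = 1, μ(58) = 1, μ(59) = -1, μ(61) = -1, μ(62) = 1, μ(65) = 1, μ(66) = -1, μ(67) = -1, μ(69) = 1, μ(70) = -1, μ(71) = -1, μ(73) = -1, μ(74) = 1, μ(77) = 1, μ(78) = -1, μ(79) = -1, μ(82) = 1, μ(83) = -1, μ(85) = 1, μ(86) = 1, μ(87) = 1, with μ = 0 on non-squarefree integers. Summing μ(k)/k for k where μ(k) ≠ 0 gives 2609341595728673683821147444809/267064515689275851355624017992790 ≈ 0.0098. (PNT ⟺ this sum → 0 as n → ∞.)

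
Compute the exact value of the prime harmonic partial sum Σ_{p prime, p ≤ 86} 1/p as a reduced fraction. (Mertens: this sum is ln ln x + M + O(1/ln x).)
Σ 1/p = 475714535349241099037539188841003/267064515689275851355624017992790

π(86) = 23, so the primes ≤ 86 are [2, 3, 5, 7, 11, 13, 17, 19, 23, 29, 31, 37, 41, 43, 47, 53, 59, 61, 67, 71, 73, 79, 83]. Summing 1/p over these primes: 475714535349241099037539188841003/267064515689275851355624017992790 ≈ 1.7813. Mertens estimate ln ln(86) + 0.2615 ≈ 1.7554.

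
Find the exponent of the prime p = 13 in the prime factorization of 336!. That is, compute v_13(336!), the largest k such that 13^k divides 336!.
v_13(336!) = 26

Legendre's formula: v_p(n!) = Σ_{k ≥ 1} ⌊n / p^k⌋. For p = 13, n = 336, the terms are:
  ⌊336/13^1⌋ = ⌊336/13⌋ = 25
  ⌊336/13^2⌋ = ⌊336/169⌋ = 1
(the next term ⌊336/13^3⌋ = 0, terminating the sum). Summing: v_13(336!) = 25 + 1 = 26.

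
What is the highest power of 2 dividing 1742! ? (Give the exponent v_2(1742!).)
v_2(1742!) = 1735

Legendre's formula: v_p(n!) = Σ_{k ≥ 1} ⌊n / p^k⌋. For p = 2, n = 1742, the terms are:
  ⌊1742/2^1⌋ = ⌊1742/2⌋ = 871
  ⌊1742/2^2⌋ = ⌊1742/4⌋ = 435
  ⌊1742/2^3⌋ = ⌊1742/8⌋ = 217
  ⌊1742/2^4⌋ = ⌊1742/16⌋ = 108
  ⌊1742/2^5⌋ = ⌊1742/32⌋ = 54
  ⌊1742/2^6⌋ = ⌊1742/64⌋ = 27
  ⌊1742/2^7⌋ = ⌊1742/128⌋ = 13
  ⌊1742/2^8⌋ = ⌊1742/256⌋ = 6
  ⌊1742/2^9⌋ = ⌊1742/512⌋ = 3
  ⌊1742/2^10⌋ = ⌊1742/1024⌋ = 1
(the next term ⌊1742/2^11⌋ = 0, terminating the sum). Summing: v_2(1742!) = 871 + 435 + 217 + 108 + 54 + 27 + 13 + 6 + 3 + 1 = 1735.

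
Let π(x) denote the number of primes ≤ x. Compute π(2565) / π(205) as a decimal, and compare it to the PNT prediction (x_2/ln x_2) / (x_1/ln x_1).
π(2565)/π(205) = 375/46 ≈ 8.1522;  PNT prediction ≈ 8.4847.

π(205) = 46 and π(2565) = 375, so π(2565)/π(205) ≈ 8.1522. The PNT-predicted ratio is (2565/ln(2565)) / (205/ln(205)) ≈ 8.4847. The two agree to within a few percent, as expected.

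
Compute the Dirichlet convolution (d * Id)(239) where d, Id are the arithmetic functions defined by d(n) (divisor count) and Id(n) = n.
(d * Id)(239) = 241

Divisors of 239: [1, 239]. For each d | 239:
  d = 1: d(1) · Id(239/1) = 1 · 239 = 239
  d = 239: d(239) · Id(239/239) = 2 · 1 = 2
Summing: (d * Id)(239) = 239 + 2 = 241.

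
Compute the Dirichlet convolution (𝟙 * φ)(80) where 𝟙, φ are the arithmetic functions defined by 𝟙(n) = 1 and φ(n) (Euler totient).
(𝟙 * φ)(80) = 80

Divisors of 80: [1, 2, 4, 5, 8, 10, 16, 20, 40, 80]. For each d | 80:
  d = 1: 𝟙(1) · φ(80/1) = 1 · 32 = 32
  d = 2: 𝟙(2) · φ(80/2) = 1 · 16 = 16
  d = 4: 𝟙(4) · φ(80/4) = 1 · 8 = 8
  d = 5: 𝟙(5) · φ(80/5) = 1 · 8 = 8
  d = 8: 𝟙(8) · φ(80/8) = 1 · 4 = 4
  d = 10: 𝟙(10) · φ(80/10) = 1 · 4 = 4
  d = 16: 𝟙(16) · φ(80/16) = 1 · 4 = 4
  d = 20: 𝟙(20) · φ(80/20) = 1 · 2 = 2
  d = 40: 𝟙(40) · φ(80/40) = 1 · 1 = 1
  d = 80: 𝟙(80) · φ(80/80) = 1 · 1 = 1
Summing: (𝟙 * φ)(80) = 32 + 16 + 8 + 8 + 4 + 4 + 4 + 2 + 1 + 1 = 80.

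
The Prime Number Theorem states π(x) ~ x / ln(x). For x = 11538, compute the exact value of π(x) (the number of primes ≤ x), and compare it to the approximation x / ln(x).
π(11538) = 1390;  x/ln(x) ≈ 1233.56;  relative error ≈ 11.25%.

Directly count primes up to 11538: π(11538) = 1390. The PNT approximation gives 11538/ln(11538) ≈ 11538/9.35340 ≈ 1233.56. Relative error (π(x) − x/ln(x)) / π(x) ≈ 11.25%; the approximation is known to undercount slightly (Li(x) is a better estimate).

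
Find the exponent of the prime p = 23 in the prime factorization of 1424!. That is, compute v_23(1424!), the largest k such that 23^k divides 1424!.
v_23(1424!) = 63

Legendre's formula: v_p(n!) = Σ_{k ≥ 1} ⌊n / p^k⌋. For p = 23, n = 1424, the terms are:
  ⌊1424/23^1⌋ = ⌊1424/23⌋ = 61
  ⌊1424/23^2⌋ = ⌊1424/529⌋ = 2
(the next term ⌊1424/23^3⌋ = 0, terminating the sum). Summing: v_23(1424!) = 61 + 2 = 63.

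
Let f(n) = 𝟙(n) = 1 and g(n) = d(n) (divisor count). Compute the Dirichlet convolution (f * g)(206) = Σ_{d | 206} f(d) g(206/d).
(𝟙 * d)(206) = 9

Divisors of 206: [1, 2, 103, 206]. For each d | 206:
  d = 1: 𝟙(1) · d(206/1) = 1 · 4 = 4
  d = 2: 𝟙(2) · d(206/2) = 1 · 2 = 2
  d = 103: 𝟙(103) · d(206/103) = 1 · 2 = 2
  d = 206: 𝟙(206) · d(206/206) = 1 · 1 = 1
Summing: (𝟙 * d)(206) = 4 + 2 + 2 + 1 = 9.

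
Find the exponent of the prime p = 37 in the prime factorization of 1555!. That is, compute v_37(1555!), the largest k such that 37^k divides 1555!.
v_37(1555!) = 43

Legendre's formula: v_p(n!) = Σ_{k ≥ 1} ⌊n / p^k⌋. For p = 37, n = 1555, the terms are:
  ⌊1555/37^1⌋ = ⌊1555/37⌋ = 42
  ⌊1555/37^2⌋ = ⌊1555/1369⌋ = 1
(the next term ⌊1555/37^3⌋ = 0, terminating the sum). Summing: v_37(1555!) = 42 + 1 = 43.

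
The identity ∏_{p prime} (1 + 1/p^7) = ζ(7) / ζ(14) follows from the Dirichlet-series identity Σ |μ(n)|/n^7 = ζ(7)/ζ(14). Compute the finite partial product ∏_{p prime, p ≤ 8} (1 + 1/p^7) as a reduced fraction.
∏ = 31528037707363/31268898281250

The primes p ≤ 8 are [2, 3, 5, 7]. For each, (1 + 1/p^7) = (p^7 + 1)/p^7. Multiplying these fractions over p ∈ [2, 3, 5, 7] gives 31528037707363/31268898281250. (In the limit P → ∞ this tends to ζ(7)/ζ(14).)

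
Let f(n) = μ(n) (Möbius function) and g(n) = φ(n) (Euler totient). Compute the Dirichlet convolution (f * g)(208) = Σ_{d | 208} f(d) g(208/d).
(μ * φ)(208) = 44

Divisors of 208: [1, 2, 4, 8, 13, 16, 26, 52, 104, 208]. For each d | 208:
  d = 1: μ(1) · φ(208/1) = 1 · 96 = 96
  d = 2: μ(2) · φ(208/2) = -1 · 48 = -48
  d = 4: μ(4) · φ(208/4) = 0 · 24 = 0
  d = 8: μ(8) · φ(208/8) = 0 · 12 = 0
  d = 13: μ(13) · φ(208/13) = -1 · 8 = -8
  d = 16: μ(16) · φ(208/16) = 0 · 12 = 0
  d = 26: μ(26) · φ(208/26) = 1 · 4 = 4
  d = 52: μ(52) · φ(208/52) = 0 · 2 = 0
  d = 104: μ(104) · φ(208/104) = 0 · 1 = 0
  d = 208: μ(208) · φ(208/208) = 0 · 1 = 0
Summing: (μ * φ)(208) = 96 + -48 + 0 + 0 + -8 + 0 + 4 + 0 + 0 + 0 = 44.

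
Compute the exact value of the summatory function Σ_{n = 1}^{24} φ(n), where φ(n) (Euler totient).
Σ_{n ≤ 24} φ(n) = 180

Compute φ(n) for each 1 ≤ n ≤ 24: φ(1) = 1, φ(2) = 1, φ(3) = 2, φ(4) = 2, φ(5) = 4, φ(6) = 2, φ(7) = 6, φ(8) = 4, φ(9) = 6, φ(10) = 4, φ(11) = 10, φ(12) = 4, φ(13) = 12, φ(14) = 6, φ(15) = 8, φ(16) = 8, φ(17) = 16, φ(18) = 6, φ(19) = 18, φ(20) = 8, φ(21) = 12, φ(22) = 10, φ(23) = 22, φ(24) = 8. Summing all 24 values: 180. (Average order: Σ_{n ≤ x} φ(n) ~ (3/π²) x². For x = 24, (3/π²)·24² ≈ 175.08.)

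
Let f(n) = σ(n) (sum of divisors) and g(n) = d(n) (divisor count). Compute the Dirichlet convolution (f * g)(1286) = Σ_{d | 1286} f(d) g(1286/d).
(σ * d)(1286) = 3230

Divisors of 1286: [1, 2, 643, 1286]. For each d | 1286:
  d = 1: σ(1) · d(1286/1) = 1 · 4 = 4
  d = 2: σ(2) · d(1286/2) = 3 · 2 = 6
  d = 643: σ(643) · d(1286/643) = 644 · 2 = 1288
  d = 1286: σ(1286) · d(1286/1286) = 1932 · 1 = 1932
Summing: (σ * d)(1286) = 4 + 6 + 1288 + 1932 = 3230.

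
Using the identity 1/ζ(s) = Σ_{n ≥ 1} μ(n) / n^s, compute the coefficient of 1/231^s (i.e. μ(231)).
μ(231) = -1

Factor n = 231 = 3 · 7 · 11. μ(n) = 0 if any exponent ≥ 2 (not squarefree); otherwise μ(n) = (−1)^{ω(n)} where ω(n) is the number of distinct prime factors. Applying: μ(231) = -1.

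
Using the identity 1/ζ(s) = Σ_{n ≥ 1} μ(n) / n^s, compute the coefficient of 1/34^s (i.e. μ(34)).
μ(34) = 1

Factor n = 34 = 2 · 17. μ(n) = 0 if any exponent ≥ 2 (not squarefree); otherwise μ(n) = (−1)^{ω(n)} where ω(n) is the number of distinct prime factors. Applying: μ(34) = 1.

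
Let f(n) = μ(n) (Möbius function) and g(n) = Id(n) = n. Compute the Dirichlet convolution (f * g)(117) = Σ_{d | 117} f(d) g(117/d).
(μ * Id)(117) = 72

Divisors of 117: [1, 3, 9, 13, 39, 117]. For each d | 117:
  d = 1: μ(1) · Id(117/1) = 1 · 117 = 117
  d = 3: μ(3) · Id(117/3) = -1 · 39 = -39
  d = 9: μ(9) · Id(117/9) = 0 · 13 = 0
  d = 13: μ(13) · Id(117/13) = -1 · 9 = -9
  d = 39: μ(39) · Id(117/39) = 1 · 3 = 3
  d = 117: μ(117) · Id(117/117) = 0 · 1 = 0
Summing: (μ * Id)(117) = 117 + -39 + 0 + -9 + 3 + 0 = 72.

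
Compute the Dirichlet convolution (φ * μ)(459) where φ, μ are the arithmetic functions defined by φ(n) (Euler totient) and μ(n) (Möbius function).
(φ * μ)(459) = 180

Divisors of 459: [1, 3, 9, 17, 27, 51, 153, 459]. For each d | 459:
  d = 1: φ(1) · μ(459/1) = 1 · 0 = 0
  d = 3: φ(3) · μ(459/3) = 2 · 0 = 0
  d = 9: φ(9) · μ(459/9) = 6 · 1 = 6
  d = 17: φ(17) · μ(459/17) = 16 · 0 = 0
  d = 27: φ(27) · μ(459/27) = 18 · -1 = -18
  d = 51: φ(51) · μ(459/51) = 32 · 0 = 0
  d = 153: φ(153) · μ(459/153) = 96 · -1 = -96
  d = 459: φ(459) · μ(459/459) = 288 · 1 = 288
Summing: (φ * μ)(459) = 0 + 0 + 6 + 0 + -18 + 0 + -96 + 288 = 180.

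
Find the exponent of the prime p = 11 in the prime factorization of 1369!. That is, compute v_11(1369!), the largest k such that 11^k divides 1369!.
v_11(1369!) = 136

Legendre's formula: v_p(n!) = Σ_{k ≥ 1} ⌊n / p^k⌋. For p = 11, n = 1369, the terms are:
  ⌊1369/11^1⌋ = ⌊1369/11⌋ = 124
  ⌊1369/11^2⌋ = ⌊1369/121⌋ = 11
  ⌊1369/11^3⌋ = ⌊1369/1331⌋ = 1
(the next term ⌊1369/11^4⌋ = 0, terminating the sum). Summing: v_11(1369!) = 124 + 11 + 1 = 136.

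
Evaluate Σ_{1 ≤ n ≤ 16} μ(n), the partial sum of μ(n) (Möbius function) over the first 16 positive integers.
Σ_{n ≤ 16} μ(n) = -1

Compute μ(n) for each 1 ≤ n ≤ 16: μ(1) = 1, μ(2) = -1, μ(3) = -1, μ(4) = 0, μ(5) = -1, μ(6) = 1, μ(7) = -1, μ(8) = 0, μ(9) = 0, μ(10) = 1, μ(11) = -1, μ(12) = 0, μ(13) = -1, μ(14) = 1, μ(15) = 1, μ(16) = 0. Summing all 16 values: -1. (Mertens function M(x) = Σ_{n ≤ x} μ(n); on average M(x) should be small (PNT ⟺ M(x) = o(x)).)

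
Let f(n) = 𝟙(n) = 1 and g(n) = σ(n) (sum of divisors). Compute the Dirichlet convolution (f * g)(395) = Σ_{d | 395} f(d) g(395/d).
(𝟙 * σ)(395) = 567

Divisors of 395: [1, 5, 79, 395]. For each d | 395:
  d = 1: 𝟙(1) · σ(395/1) = 1 · 480 = 480
  d = 5: 𝟙(5) · σ(395/5) = 1 · 80 = 80
  d = 79: 𝟙(79) · σ(395/79) = 1 · 6 = 6
  d = 395: 𝟙(395) · σ(395/395) = 1 · 1 = 1
Summing: (𝟙 * σ)(395) = 480 + 80 + 6 + 1 = 567.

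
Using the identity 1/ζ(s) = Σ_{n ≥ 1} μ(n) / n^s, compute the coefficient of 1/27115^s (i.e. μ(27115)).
μ(27115) = 1

Factor n = 27115 = 5 · 11 · 17 · 29. μ(n) = 0 if any exponent ≥ 2 (not squarefree); otherwise μ(n) = (−1)^{ω(n)} where ω(n) is the number of distinct prime factors. Applying: μ(27115) = 1.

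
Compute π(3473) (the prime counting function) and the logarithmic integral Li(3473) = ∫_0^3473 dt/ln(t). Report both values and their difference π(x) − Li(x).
π(3473) = 487;  Li(3473) ≈ 501.29;  π(x) − Li(x) ≈ -14.29.

Direct count of primes ≤ 3473 gives π(3473) = 487. Numerical evaluation of the logarithmic integral gives Li(3473) ≈ 501.29. The difference π(x) − Li(x) ≈ -14.29 is typically negative for small/moderate x (Li(x) overestimates), though Littlewood's theorem shows this sign changes infinitely often.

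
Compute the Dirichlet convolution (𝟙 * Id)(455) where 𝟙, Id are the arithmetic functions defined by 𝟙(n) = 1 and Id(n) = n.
(𝟙 * Id)(455) = 672

Divisors of 455: [1, 5, 7, 13, 35, 65, 91, 455]. For each d | 455:
  d = 1: 𝟙(1) · Id(455/1) = 1 · 455 = 455
  d = 5: 𝟙(5) · Id(455/5) = 1 · 91 = 91
  d = 7: 𝟙(7) · Id(455/7) = 1 · 65 = 65
  d = 13: 𝟙(13) · Id(455/13) = 1 · 35 = 35
  d = 35: 𝟙(35) · Id(455/35) = 1 · 13 = 13
  d = 65: 𝟙(65) · Id(455/65) = 1 · 7 = 7
  d = 91: 𝟙(91) · Id(455/91) = 1 · 5 = 5
  d = 455: 𝟙(455) · Id(455/455) = 1 · 1 = 1
Summing: (𝟙 * Id)(455) = 455 + 91 + 65 + 35 + 13 + 7 + 5 + 1 = 672.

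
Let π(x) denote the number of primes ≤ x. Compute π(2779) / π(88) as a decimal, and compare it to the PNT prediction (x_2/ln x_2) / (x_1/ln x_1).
π(2779)/π(88) = 404/23 ≈ 17.5652;  PNT prediction ≈ 17.8304.

π(88) = 23 and π(2779) = 404, so π(2779)/π(88) ≈ 17.5652. The PNT-predicted ratio is (2779/ln(2779)) / (88/ln(88)) ≈ 17.8304. The two agree to within a few percent, as expected.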